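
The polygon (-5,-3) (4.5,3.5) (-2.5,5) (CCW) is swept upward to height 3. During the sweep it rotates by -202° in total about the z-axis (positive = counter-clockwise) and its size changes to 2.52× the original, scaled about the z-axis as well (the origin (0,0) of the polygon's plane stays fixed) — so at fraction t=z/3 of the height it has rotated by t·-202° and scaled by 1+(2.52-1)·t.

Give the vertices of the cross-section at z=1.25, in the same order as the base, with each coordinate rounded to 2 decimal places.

Cross-section at z=1.25: (-5.70,7.63) (6.43,-6.73) (7.71,4.89)

t = z/height = 1.25/3 = 0.416667
s = 1 + (scale-1)·z/height = 1 + (2.52-1)·1.25/3 = 1.633333
θ = twist·z/height = -202°·1.25/3 = -84.1667° = -1.468985 rad
cos θ = 0.101635, sin θ = -0.994822 (intermediates below are computed at full precision and shown rounded to 5 d.p.)
v1: (-5,-3) → rotate → (-3.49264,4.66920) → ×s → (-5.70465,7.62637) → (-5.70,7.63)
v2: (4.5,3.5) → rotate → (3.93923,-4.12098) → ×s → (6.43408,-6.73093) → (6.43,-6.73)
v3: (-2.5,5) → rotate → (4.72002,2.99523) → ×s → (7.70937,4.89221) → (7.71,4.89)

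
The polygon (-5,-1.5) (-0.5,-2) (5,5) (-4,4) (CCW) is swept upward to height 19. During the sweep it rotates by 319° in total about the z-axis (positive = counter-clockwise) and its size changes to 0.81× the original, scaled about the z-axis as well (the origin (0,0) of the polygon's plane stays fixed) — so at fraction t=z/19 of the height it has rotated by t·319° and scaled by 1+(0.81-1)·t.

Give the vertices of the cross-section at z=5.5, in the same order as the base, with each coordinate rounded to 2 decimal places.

t = z/height = 5.5/19 = 0.289474
s = 1 + (scale-1)·z/height = 1 + (0.81-1)·5.5/19 = 0.945000
θ = twist·z/height = 319°·5.5/19 = 92.3421° = 1.611674 rad
cos θ = -0.040866, sin θ = 0.999165 (intermediates below are computed at full precision and shown rounded to 5 d.p.)
v1: (-5,-1.5) → rotate → (1.70308,-4.93452) → ×s → (1.60941,-4.66313) → (1.61,-4.66)
v2: (-0.5,-2) → rotate → (2.01876,-0.41785) → ×s → (1.90773,-0.39487) → (1.91,-0.39)
v3: (5,5) → rotate → (-5.20015,4.79149) → ×s → (-4.91415,4.52796) → (-4.91,4.53)
v4: (-4,4) → rotate → (-3.83319,-4.16012) → ×s → (-3.62237,-3.93132) → (-3.62,-3.93)

Cross-section at z=5.5: (1.61,-4.66) (1.91,-0.39) (-4.91,4.53) (-3.62,-3.93)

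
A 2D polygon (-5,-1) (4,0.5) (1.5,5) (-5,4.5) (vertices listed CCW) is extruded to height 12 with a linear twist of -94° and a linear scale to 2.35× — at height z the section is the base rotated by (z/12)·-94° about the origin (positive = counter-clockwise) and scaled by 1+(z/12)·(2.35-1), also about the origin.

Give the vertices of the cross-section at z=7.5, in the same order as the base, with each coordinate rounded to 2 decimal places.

Cross-section at z=7.5: (-6.36,6.92) (4.61,-5.83) (9.32,2.42) (2.31,12.19)

t = z/height = 7.5/12 = 0.625
s = 1 + (scale-1)·z/height = 1 + (2.35-1)·7.5/12 = 1.843750
θ = twist·z/height = -94°·7.5/12 = -58.7500° = -1.025381 rad
cos θ = 0.518773, sin θ = -0.854912 (intermediates below are computed at full precision and shown rounded to 5 d.p.)
v1: (-5,-1) → rotate → (-3.44878,3.75579) → ×s → (-6.35868,6.92473) → (-6.36,6.92)
v2: (4,0.5) → rotate → (2.50255,-3.16026) → ×s → (4.61407,-5.82673) → (4.61,-5.83)
v3: (1.5,5) → rotate → (5.05272,1.31150) → ×s → (9.31595,2.41808) → (9.32,2.42)
v4: (-5,4.5) → rotate → (1.25324,6.60904) → ×s → (2.31066,12.18542) → (2.31,12.19)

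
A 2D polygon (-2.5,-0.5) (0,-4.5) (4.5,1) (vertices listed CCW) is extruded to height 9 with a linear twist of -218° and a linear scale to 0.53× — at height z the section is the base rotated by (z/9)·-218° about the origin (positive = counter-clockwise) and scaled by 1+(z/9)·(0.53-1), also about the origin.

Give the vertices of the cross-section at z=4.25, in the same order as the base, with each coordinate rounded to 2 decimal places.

Cross-section at z=4.25: (0.06,1.98) (-3.41,0.78) (-0.03,-3.59)

t = z/height = 4.25/9 = 0.472222
s = 1 + (scale-1)·z/height = 1 + (0.53-1)·4.25/9 = 0.778056
θ = twist·z/height = -218°·4.25/9 = -102.9444° = -1.796720 rad
cos θ = -0.224006, sin θ = -0.974588 (intermediates below are computed at full precision and shown rounded to 5 d.p.)
v1: (-2.5,-0.5) → rotate → (0.07272,2.54847) → ×s → (0.05658,1.98285) → (0.06,1.98)
v2: (0,-4.5) → rotate → (-4.38564,1.00803) → ×s → (-3.41228,0.78430) → (-3.41,0.78)
v3: (4.5,1) → rotate → (-0.03344,-4.60965) → ×s → (-0.02602,-3.58656) → (-0.03,-3.59)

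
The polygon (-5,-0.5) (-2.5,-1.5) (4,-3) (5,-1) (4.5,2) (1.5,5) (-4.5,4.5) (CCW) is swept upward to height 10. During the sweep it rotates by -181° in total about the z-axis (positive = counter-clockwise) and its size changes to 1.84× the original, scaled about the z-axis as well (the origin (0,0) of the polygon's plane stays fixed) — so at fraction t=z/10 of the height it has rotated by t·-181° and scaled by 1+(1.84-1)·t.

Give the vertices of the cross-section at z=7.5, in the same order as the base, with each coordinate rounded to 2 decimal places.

t = z/height = 7.5/10 = 0.75
s = 1 + (scale-1)·z/height = 1 + (1.84-1)·7.5/10 = 1.630000
θ = twist·z/height = -181°·7.5/10 = -135.7500° = -2.369284 rad
cos θ = -0.716302, sin θ = -0.697790 (intermediates below are computed at full precision and shown rounded to 5 d.p.)
v1: (-5,-0.5) → rotate → (3.23261,3.84710) → ×s → (5.26916,6.27078) → (5.27,6.27)
v2: (-2.5,-1.5) → rotate → (0.74407,2.81893) → ×s → (1.21283,4.59485) → (1.21,4.59)
v3: (4,-3) → rotate → (-4.95858,-0.64226) → ×s → (-8.08248,-1.04688) → (-8.08,-1.05)
v4: (5,-1) → rotate → (-4.27930,-2.77265) → ×s → (-6.97526,-4.51942) → (-6.98,-4.52)
v5: (4.5,2) → rotate → (-1.82778,-4.57266) → ×s → (-2.97928,-7.45344) → (-2.98,-7.45)
v6: (1.5,5) → rotate → (2.41450,-4.62820) → ×s → (3.93563,-7.54396) → (3.94,-7.54)
v7: (-4.5,4.5) → rotate → (6.36342,-0.08330) → ×s → (10.37237,-0.13578) → (10.37,-0.14)

Cross-section at z=7.5: (5.27,6.27) (1.21,4.59) (-8.08,-1.05) (-6.98,-4.52) (-2.98,-7.45) (3.94,-7.54) (10.37,-0.14)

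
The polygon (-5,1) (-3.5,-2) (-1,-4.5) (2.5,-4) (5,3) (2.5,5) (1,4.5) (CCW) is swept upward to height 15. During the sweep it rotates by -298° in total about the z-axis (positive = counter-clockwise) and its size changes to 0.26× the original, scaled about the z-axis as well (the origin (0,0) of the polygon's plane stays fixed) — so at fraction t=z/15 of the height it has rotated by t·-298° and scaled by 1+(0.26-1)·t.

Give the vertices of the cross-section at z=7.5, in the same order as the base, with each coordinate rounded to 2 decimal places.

t = z/height = 7.5/15 = 0.5
s = 1 + (scale-1)·z/height = 1 + (0.26-1)·7.5/15 = 0.630000
θ = twist·z/height = -298°·7.5/15 = -149.0000° = -2.600541 rad
cos θ = -0.857167, sin θ = -0.515038 (intermediates below are computed at full precision and shown rounded to 5 d.p.)
v1: (-5,1) → rotate → (4.80087,1.71802) → ×s → (3.02455,1.08235) → (3.02,1.08)
v2: (-3.5,-2) → rotate → (1.97001,3.51697) → ×s → (1.24111,2.21569) → (1.24,2.22)
v3: (-1,-4.5) → rotate → (-1.46050,4.37229) → ×s → (-0.92012,2.75454) → (-0.92,2.75)
v4: (2.5,-4) → rotate → (-4.20307,2.14107) → ×s → (-2.64793,1.34888) → (-2.65,1.35)
v5: (5,3) → rotate → (-2.74072,-5.14669) → ×s → (-1.72666,-3.24242) → (-1.73,-3.24)
v6: (2.5,5) → rotate → (0.43227,-5.57343) → ×s → (0.27233,-3.51126) → (0.27,-3.51)
v7: (1,4.5) → rotate → (1.46050,-4.37229) → ×s → (0.92012,-2.75454) → (0.92,-2.75)

Cross-section at z=7.5: (3.02,1.08) (1.24,2.22) (-0.92,2.75) (-2.65,1.35) (-1.73,-3.24) (0.27,-3.51) (0.92,-2.75)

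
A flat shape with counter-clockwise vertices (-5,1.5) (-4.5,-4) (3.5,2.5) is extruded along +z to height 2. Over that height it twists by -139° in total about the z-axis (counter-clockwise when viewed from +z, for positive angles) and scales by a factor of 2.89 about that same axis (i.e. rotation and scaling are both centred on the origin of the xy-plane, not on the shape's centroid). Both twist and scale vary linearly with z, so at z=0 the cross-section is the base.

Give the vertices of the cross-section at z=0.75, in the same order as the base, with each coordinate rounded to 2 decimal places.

Cross-section at z=0.75: (-3.22,8.32) (-10.12,1.87) (7.04,-2.10)

t = z/height = 0.75/2 = 0.375
s = 1 + (scale-1)·z/height = 1 + (2.89-1)·0.75/2 = 1.708750
θ = twist·z/height = -139°·0.75/2 = -52.1250° = -0.909753 rad
cos θ = 0.613941, sin θ = -0.789352 (intermediates below are computed at full precision and shown rounded to 5 d.p.)
v1: (-5,1.5) → rotate → (-1.88568,4.86767) → ×s → (-3.22215,8.31763) → (-3.22,8.32)
v2: (-4.5,-4) → rotate → (-5.92014,1.09632) → ×s → (-10.11604,1.87334) → (-10.12,1.87)
v3: (3.5,2.5) → rotate → (4.12217,-1.22788) → ×s → (7.04376,-2.09814) → (7.04,-2.10)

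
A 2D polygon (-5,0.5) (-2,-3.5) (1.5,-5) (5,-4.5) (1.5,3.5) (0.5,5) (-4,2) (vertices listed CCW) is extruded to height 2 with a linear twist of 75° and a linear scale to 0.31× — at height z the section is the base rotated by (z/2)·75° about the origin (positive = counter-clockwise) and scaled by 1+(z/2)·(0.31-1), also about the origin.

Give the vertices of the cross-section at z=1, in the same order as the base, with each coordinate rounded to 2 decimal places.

t = z/height = 1/2 = 0.5
s = 1 + (scale-1)·z/height = 1 + (0.31-1)·1/2 = 0.655000
θ = twist·z/height = 75°·1/2 = 37.5000° = 0.654498 rad
cos θ = 0.793353, sin θ = 0.608761 (intermediates below are computed at full precision and shown rounded to 5 d.p.)
v1: (-5,0.5) → rotate → (-4.27115,-2.64713) → ×s → (-2.79760,-1.73387) → (-2.80,-1.73)
v2: (-2,-3.5) → rotate → (0.54396,-3.99426) → ×s → (0.35629,-2.61624) → (0.36,-2.62)
v3: (1.5,-5) → rotate → (4.23384,-3.05362) → ×s → (2.77316,-2.00012) → (2.77,-2.00)
v4: (5,-4.5) → rotate → (6.70619,-0.52628) → ×s → (4.39256,-0.34472) → (4.39,-0.34)
v5: (1.5,3.5) → rotate → (-0.94063,3.68988) → ×s → (-0.61612,2.41687) → (-0.62,2.42)
v6: (0.5,5) → rotate → (-2.64713,4.27115) → ×s → (-1.73387,2.79760) → (-1.73,2.80)
v7: (-4,2) → rotate → (-4.39094,-0.84834) → ×s → (-2.87606,-0.55566) → (-2.88,-0.56)

Cross-section at z=1: (-2.80,-1.73) (0.36,-2.62) (2.77,-2.00) (4.39,-0.34) (-0.62,2.42) (-1.73,2.80) (-2.88,-0.56)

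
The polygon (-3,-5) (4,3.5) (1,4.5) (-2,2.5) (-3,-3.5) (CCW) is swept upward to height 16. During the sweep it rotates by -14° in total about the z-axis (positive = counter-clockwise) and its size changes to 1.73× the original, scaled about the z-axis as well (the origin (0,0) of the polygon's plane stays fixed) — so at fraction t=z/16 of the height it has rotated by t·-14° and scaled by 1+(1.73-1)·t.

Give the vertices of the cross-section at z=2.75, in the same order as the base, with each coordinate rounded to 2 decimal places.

t = z/height = 2.75/16 = 0.171875
s = 1 + (scale-1)·z/height = 1 + (1.73-1)·2.75/16 = 1.125469
θ = twist·z/height = -14°·2.75/16 = -2.4063° = -0.041997 rad
cos θ = 0.999118, sin θ = -0.041985 (intermediates below are computed at full precision and shown rounded to 5 d.p.)
v1: (-3,-5) → rotate → (-3.20728,-4.86964) → ×s → (-3.60969,-5.48062) → (-3.61,-5.48)
v2: (4,3.5) → rotate → (4.14342,3.32898) → ×s → (4.66329,3.74666) → (4.66,3.75)
v3: (1,4.5) → rotate → (1.18805,4.45405) → ×s → (1.33711,5.01289) → (1.34,5.01)
v4: (-2,2.5) → rotate → (-1.89327,2.58176) → ×s → (-2.13082,2.90570) → (-2.13,2.91)
v5: (-3,-3.5) → rotate → (-3.14430,-3.37096) → ×s → (-3.53881,-3.79391) → (-3.54,-3.79)

Cross-section at z=2.75: (-3.61,-5.48) (4.66,3.75) (1.34,5.01) (-2.13,2.91) (-3.54,-3.79)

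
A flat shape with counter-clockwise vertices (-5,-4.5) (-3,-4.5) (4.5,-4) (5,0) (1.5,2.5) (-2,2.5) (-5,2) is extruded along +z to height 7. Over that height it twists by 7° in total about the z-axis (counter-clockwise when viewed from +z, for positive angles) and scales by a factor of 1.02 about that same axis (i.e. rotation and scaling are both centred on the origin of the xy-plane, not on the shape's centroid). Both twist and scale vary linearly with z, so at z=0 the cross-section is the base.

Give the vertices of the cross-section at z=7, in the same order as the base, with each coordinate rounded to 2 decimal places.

t = z/height = 7/7 = 1
s = 1 + (scale-1)·z/height = 1 + (1.02-1)·7/7 = 1.020000
θ = twist·z/height = 7°·7/7 = 7.0000° = 0.122173 rad
cos θ = 0.992546, sin θ = 0.121869 (intermediates below are computed at full precision and shown rounded to 5 d.p.)
v1: (-5,-4.5) → rotate → (-4.41432,-5.07580) → ×s → (-4.50261,-5.17732) → (-4.50,-5.18)
v2: (-3,-4.5) → rotate → (-2.42923,-4.83207) → ×s → (-2.47781,-4.92871) → (-2.48,-4.93)
v3: (4.5,-4) → rotate → (4.95394,-3.42177) → ×s → (5.05301,-3.49021) → (5.05,-3.49)
v4: (5,0) → rotate → (4.96273,0.60935) → ×s → (5.06199,0.62153) → (5.06,0.62)
v5: (1.5,2.5) → rotate → (1.18415,2.66417) → ×s → (1.20783,2.71745) → (1.21,2.72)
v6: (-2,2.5) → rotate → (-2.28977,2.23763) → ×s → (-2.33556,2.28238) → (-2.34,2.28)
v7: (-5,2) → rotate → (-5.20647,1.37575) → ×s → (-5.31060,1.40326) → (-5.31,1.40)

Cross-section at z=7: (-4.50,-5.18) (-2.48,-4.93) (5.05,-3.49) (5.06,0.62) (1.21,2.72) (-2.34,2.28) (-5.31,1.40)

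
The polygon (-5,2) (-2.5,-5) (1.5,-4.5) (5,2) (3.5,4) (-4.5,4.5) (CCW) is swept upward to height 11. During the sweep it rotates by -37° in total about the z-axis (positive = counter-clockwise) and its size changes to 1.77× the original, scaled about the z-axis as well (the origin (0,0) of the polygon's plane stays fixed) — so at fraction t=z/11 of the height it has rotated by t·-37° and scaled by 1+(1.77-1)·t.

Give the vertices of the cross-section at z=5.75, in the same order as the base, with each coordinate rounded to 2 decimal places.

Cross-section at z=5.75: (-5.69,4.97) (-5.63,-5.46) (-0.11,-6.65) (7.55,0.32) (6.49,3.67) (-3.86,8.05)

t = z/height = 5.75/11 = 0.522727
s = 1 + (scale-1)·z/height = 1 + (1.77-1)·5.75/11 = 1.402500
θ = twist·z/height = -37°·5.75/11 = -19.3409° = -0.337563 rad
cos θ = 0.943565, sin θ = -0.331188 (intermediates below are computed at full precision and shown rounded to 5 d.p.)
v1: (-5,2) → rotate → (-4.05545,3.54307) → ×s → (-5.68776,4.96916) → (-5.69,4.97)
v2: (-2.5,-5) → rotate → (-4.01485,-3.88985) → ×s → (-5.63083,-5.45552) → (-5.63,-5.46)
v3: (1.5,-4.5) → rotate → (-0.07500,-4.74282) → ×s → (-0.10519,-6.65181) → (-0.11,-6.65)
v4: (5,2) → rotate → (5.38020,0.23119) → ×s → (7.54573,0.32424) → (7.55,0.32)
v5: (3.5,4) → rotate → (4.62723,2.61510) → ×s → (6.48969,3.66768) → (6.49,3.67)
v6: (-4.5,4.5) → rotate → (-2.75569,5.73639) → ×s → (-3.86486,8.04528) → (-3.86,8.05)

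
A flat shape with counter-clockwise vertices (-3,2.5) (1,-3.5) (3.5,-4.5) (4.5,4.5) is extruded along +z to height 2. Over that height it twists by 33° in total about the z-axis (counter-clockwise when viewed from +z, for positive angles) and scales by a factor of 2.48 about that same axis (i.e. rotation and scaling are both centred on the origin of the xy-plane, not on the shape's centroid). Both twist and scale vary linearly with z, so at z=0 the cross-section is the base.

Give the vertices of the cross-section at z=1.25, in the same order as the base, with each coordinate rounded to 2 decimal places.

t = z/height = 1.25/2 = 0.625
s = 1 + (scale-1)·z/height = 1 + (2.48-1)·1.25/2 = 1.925000
θ = twist·z/height = 33°·1.25/2 = 20.6250° = 0.359974 rad
cos θ = 0.935906, sin θ = 0.352250 (intermediates below are computed at full precision and shown rounded to 5 d.p.)
v1: (-3,2.5) → rotate → (-3.68834,1.28301) → ×s → (-7.10006,2.46980) → (-7.10,2.47)
v2: (1,-3.5) → rotate → (2.16878,-2.92342) → ×s → (4.17490,-5.62758) → (4.17,-5.63)
v3: (3.5,-4.5) → rotate → (4.86080,-2.97870) → ×s → (9.35703,-5.73400) → (9.36,-5.73)
v4: (4.5,4.5) → rotate → (2.62645,5.79670) → ×s → (5.05592,11.15865) → (5.06,11.16)

Cross-section at z=1.25: (-7.10,2.47) (4.17,-5.63) (9.36,-5.73) (5.06,11.16)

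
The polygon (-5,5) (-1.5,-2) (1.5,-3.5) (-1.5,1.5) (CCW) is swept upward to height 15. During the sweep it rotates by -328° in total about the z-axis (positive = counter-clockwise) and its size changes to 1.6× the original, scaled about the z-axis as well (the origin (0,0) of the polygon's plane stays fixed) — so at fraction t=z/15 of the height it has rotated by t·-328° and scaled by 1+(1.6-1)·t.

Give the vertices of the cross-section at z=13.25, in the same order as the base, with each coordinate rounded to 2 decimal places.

t = z/height = 13.25/15 = 0.883333
s = 1 + (scale-1)·z/height = 1 + (1.6-1)·13.25/15 = 1.530000
θ = twist·z/height = -328°·13.25/15 = -289.7333° = -5.056801 rad
cos θ = 0.337643, sin θ = 0.941274 (intermediates below are computed at full precision and shown rounded to 5 d.p.)
v1: (-5,5) → rotate → (-6.39459,-3.01816) → ×s → (-9.78372,-4.61778) → (-9.78,-4.62)
v2: (-1.5,-2) → rotate → (1.37608,-2.08720) → ×s → (2.10541,-3.19341) → (2.11,-3.19)
v3: (1.5,-3.5) → rotate → (3.80092,0.23016) → ×s → (5.81541,0.35215) → (5.82,0.35)
v4: (-1.5,1.5) → rotate → (-1.91838,-0.90545) → ×s → (-2.93511,-1.38533) → (-2.94,-1.39)

Cross-section at z=13.25: (-9.78,-4.62) (2.11,-3.19) (5.82,0.35) (-2.94,-1.39)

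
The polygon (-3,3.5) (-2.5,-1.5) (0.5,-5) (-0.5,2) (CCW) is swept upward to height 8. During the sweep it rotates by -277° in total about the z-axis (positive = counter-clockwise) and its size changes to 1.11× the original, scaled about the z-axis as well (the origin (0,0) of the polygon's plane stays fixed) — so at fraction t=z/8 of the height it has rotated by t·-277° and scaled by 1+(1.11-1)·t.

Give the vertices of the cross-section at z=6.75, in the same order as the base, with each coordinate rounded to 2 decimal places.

Cross-section at z=6.75: (-1.14,-4.91) (2.94,-1.23) (4.08,3.67) (-1.44,-1.73)

t = z/height = 6.75/8 = 0.84375
s = 1 + (scale-1)·z/height = 1 + (1.11-1)·6.75/8 = 1.092813
θ = twist·z/height = -277°·6.75/8 = -233.7188° = -4.079162 rad
cos θ = -0.591749, sin θ = 0.806122 (intermediates below are computed at full precision and shown rounded to 5 d.p.)
v1: (-3,3.5) → rotate → (-1.04618,-4.48949) → ×s → (-1.14328,-4.90617) → (-1.14,-4.91)
v2: (-2.5,-1.5) → rotate → (2.68856,-1.12768) → ×s → (2.93809,-1.23234) → (2.94,-1.23)
v3: (0.5,-5) → rotate → (3.73474,3.36181) → ×s → (4.08137,3.67383) → (4.08,3.67)
v4: (-0.5,2) → rotate → (-1.31637,-1.58656) → ×s → (-1.43854,-1.73381) → (-1.44,-1.73)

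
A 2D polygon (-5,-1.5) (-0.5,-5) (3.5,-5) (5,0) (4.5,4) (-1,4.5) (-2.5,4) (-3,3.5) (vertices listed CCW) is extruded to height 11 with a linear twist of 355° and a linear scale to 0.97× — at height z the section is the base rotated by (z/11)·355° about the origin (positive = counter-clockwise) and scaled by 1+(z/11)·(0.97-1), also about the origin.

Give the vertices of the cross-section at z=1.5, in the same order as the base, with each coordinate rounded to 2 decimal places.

t = z/height = 1.5/11 = 0.136364
s = 1 + (scale-1)·z/height = 1 + (0.97-1)·1.5/11 = 0.995909
θ = twist·z/height = 355°·1.5/11 = 48.4091° = 0.844898 rad
cos θ = 0.663808, sin θ = 0.747903 (intermediates below are computed at full precision and shown rounded to 5 d.p.)
v1: (-5,-1.5) → rotate → (-2.19718,-4.73523) → ×s → (-2.18819,-4.71586) → (-2.19,-4.72)
v2: (-0.5,-5) → rotate → (3.40761,-3.69299) → ×s → (3.39367,-3.67788) → (3.39,-3.68)
v3: (3.5,-5) → rotate → (6.06284,-0.70138) → ×s → (6.03804,-0.69851) → (6.04,-0.70)
v4: (5,0) → rotate → (3.31904,3.73952) → ×s → (3.30546,3.72422) → (3.31,3.72)
v5: (4.5,4) → rotate → (-0.00448,6.02080) → ×s → (-0.00446,5.99617) → (0.00,6.00)
v6: (-1,4.5) → rotate → (-4.02937,2.23923) → ×s → (-4.01289,2.23007) → (-4.01,2.23)
v7: (-2.5,4) → rotate → (-4.65113,0.78547) → ×s → (-4.63211,0.78226) → (-4.63,0.78)
v8: (-3,3.5) → rotate → (-4.60908,0.07962) → ×s → (-4.59023,0.07929) → (-4.59,0.08)

Cross-section at z=1.5: (-2.19,-4.72) (3.39,-3.68) (6.04,-0.70) (3.31,3.72) (0.00,6.00) (-4.01,2.23) (-4.63,0.78) (-4.59,0.08)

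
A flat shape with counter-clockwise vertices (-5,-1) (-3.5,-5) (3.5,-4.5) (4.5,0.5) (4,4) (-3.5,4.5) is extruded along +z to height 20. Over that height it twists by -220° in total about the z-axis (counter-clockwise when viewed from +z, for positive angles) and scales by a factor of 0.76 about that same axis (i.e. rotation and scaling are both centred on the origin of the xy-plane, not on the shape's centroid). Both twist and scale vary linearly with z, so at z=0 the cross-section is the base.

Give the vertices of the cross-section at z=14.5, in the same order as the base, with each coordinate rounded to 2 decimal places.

t = z/height = 14.5/20 = 0.725
s = 1 + (scale-1)·z/height = 1 + (0.76-1)·14.5/20 = 0.826000
θ = twist·z/height = -220°·14.5/20 = -159.5000° = -2.783800 rad
cos θ = -0.936672, sin θ = -0.350207 (intermediates below are computed at full precision and shown rounded to 5 d.p.)
v1: (-5,-1) → rotate → (4.33315,2.68771) → ×s → (3.57918,2.22005) → (3.58,2.22)
v2: (-3.5,-5) → rotate → (1.52732,5.90909) → ×s → (1.26156,4.88091) → (1.26,4.88)
v3: (3.5,-4.5) → rotate → (-4.85429,2.98930) → ×s → (-4.00964,2.46916) → (-4.01,2.47)
v4: (4.5,0.5) → rotate → (-4.03992,-2.04427) → ×s → (-3.33697,-1.68857) → (-3.34,-1.69)
v5: (4,4) → rotate → (-2.34586,-5.14752) → ×s → (-1.93768,-4.25185) → (-1.94,-4.25)
v6: (-3.5,4.5) → rotate → (4.85429,-2.98930) → ×s → (4.00964,-2.46916) → (4.01,-2.47)

Cross-section at z=14.5: (3.58,2.22) (1.26,4.88) (-4.01,2.47) (-3.34,-1.69) (-1.94,-4.25) (4.01,-2.47)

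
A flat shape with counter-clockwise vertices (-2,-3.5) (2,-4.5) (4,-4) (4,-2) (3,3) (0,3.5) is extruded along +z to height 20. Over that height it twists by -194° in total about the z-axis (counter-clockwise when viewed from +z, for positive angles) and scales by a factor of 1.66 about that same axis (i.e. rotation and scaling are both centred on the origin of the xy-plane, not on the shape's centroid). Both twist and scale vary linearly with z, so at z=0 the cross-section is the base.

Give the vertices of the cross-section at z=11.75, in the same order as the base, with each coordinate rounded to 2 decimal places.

Cross-section at z=11.75: (-3.31,4.51) (-6.83,0.00) (-7.33,-2.82) (-4.79,-3.94) (2.11,-5.50) (4.44,-1.97)

t = z/height = 11.75/20 = 0.5875
s = 1 + (scale-1)·z/height = 1 + (1.66-1)·11.75/20 = 1.387750
θ = twist·z/height = -194°·11.75/20 = -113.9750° = -1.989239 rad
cos θ = -0.406338, sin θ = -0.913723 (intermediates below are computed at full precision and shown rounded to 5 d.p.)
v1: (-2,-3.5) → rotate → (-2.38535,3.24963) → ×s → (-3.31027,4.50967) → (-3.31,4.51)
v2: (2,-4.5) → rotate → (-4.92443,0.00108) → ×s → (-6.83388,0.00149) → (-6.83,0.00)
v3: (4,-4) → rotate → (-5.28024,-2.02954) → ×s → (-7.32766,-2.81649) → (-7.33,-2.82)
v4: (4,-2) → rotate → (-3.45280,-2.84222) → ×s → (-4.79162,-3.94428) → (-4.79,-3.94)
v5: (3,3) → rotate → (1.52215,-3.96018) → ×s → (2.11237,-5.49574) → (2.11,-5.50)
v6: (0,3.5) → rotate → (3.19803,-1.42218) → ×s → (4.43807,-1.97363) → (4.44,-1.97)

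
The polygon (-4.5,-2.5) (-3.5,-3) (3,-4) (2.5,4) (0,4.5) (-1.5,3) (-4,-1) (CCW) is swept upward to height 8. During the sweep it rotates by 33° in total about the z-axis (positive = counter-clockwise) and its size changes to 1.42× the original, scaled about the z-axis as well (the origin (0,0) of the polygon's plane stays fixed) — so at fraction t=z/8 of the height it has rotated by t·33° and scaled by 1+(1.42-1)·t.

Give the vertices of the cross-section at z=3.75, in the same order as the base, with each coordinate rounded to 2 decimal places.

Cross-section at z=3.75: (-4.39,-4.32) (-3.08,-4.58) (4.74,-3.66) (1.61,5.41) (-1.44,5.19) (-2.69,2.98) (-4.29,-2.43)

t = z/height = 3.75/8 = 0.46875
s = 1 + (scale-1)·z/height = 1 + (1.42-1)·3.75/8 = 1.196875
θ = twist·z/height = 33°·3.75/8 = 15.4688° = 0.269981 rad
cos θ = 0.963776, sin θ = 0.266713 (intermediates below are computed at full precision and shown rounded to 5 d.p.)
v1: (-4.5,-2.5) → rotate → (-3.67021,-3.60965) → ×s → (-4.39278,-4.32030) → (-4.39,-4.32)
v2: (-3.5,-3) → rotate → (-2.57308,-3.82482) → ×s → (-3.07965,-4.57783) → (-3.08,-4.58)
v3: (3,-4) → rotate → (3.95818,-3.05497) → ×s → (4.73745,-3.65641) → (4.74,-3.66)
v4: (2.5,4) → rotate → (1.34259,4.52189) → ×s → (1.60691,5.41213) → (1.61,5.41)
v5: (0,4.5) → rotate → (-1.20021,4.33699) → ×s → (-1.43650,5.19084) → (-1.44,5.19)
v6: (-1.5,3) → rotate → (-2.24580,2.49126) → ×s → (-2.68794,2.98173) → (-2.69,2.98)
v7: (-4,-1) → rotate → (-3.58839,-2.03063) → ×s → (-4.29486,-2.43041) → (-4.29,-2.43)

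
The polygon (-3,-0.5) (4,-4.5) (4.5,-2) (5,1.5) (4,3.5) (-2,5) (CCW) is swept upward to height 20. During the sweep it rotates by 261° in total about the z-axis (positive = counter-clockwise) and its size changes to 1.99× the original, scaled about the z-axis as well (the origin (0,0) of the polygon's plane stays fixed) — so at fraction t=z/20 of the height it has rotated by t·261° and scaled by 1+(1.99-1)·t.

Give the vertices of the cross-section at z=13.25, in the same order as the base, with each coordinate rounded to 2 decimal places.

t = z/height = 13.25/20 = 0.6625
s = 1 + (scale-1)·z/height = 1 + (1.99-1)·13.25/20 = 1.655875
θ = twist·z/height = 261°·13.25/20 = 172.9125° = 3.017892 rad
cos θ = -0.992359, sin θ = 0.123385 (intermediates below are computed at full precision and shown rounded to 5 d.p.)
v1: (-3,-0.5) → rotate → (3.03877,0.12602) → ×s → (5.03182,0.20868) → (5.03,0.21)
v2: (4,-4.5) → rotate → (-3.41420,4.95915) → ×s → (-5.65349,8.21174) → (-5.65,8.21)
v3: (4.5,-2) → rotate → (-4.21884,2.53995) → ×s → (-6.98588,4.20584) → (-6.99,4.21)
v4: (5,1.5) → rotate → (-5.14687,-0.87161) → ×s → (-8.52258,-1.44328) → (-8.52,-1.44)
v5: (4,3.5) → rotate → (-4.40128,-2.97972) → ×s → (-7.28797,-4.93404) → (-7.29,-4.93)
v6: (-2,5) → rotate → (1.36779,-5.20856) → ×s → (2.26489,-8.62473) → (2.26,-8.62)

Cross-section at z=13.25: (5.03,0.21) (-5.65,8.21) (-6.99,4.21) (-8.52,-1.44) (-7.29,-4.93) (2.26,-8.62)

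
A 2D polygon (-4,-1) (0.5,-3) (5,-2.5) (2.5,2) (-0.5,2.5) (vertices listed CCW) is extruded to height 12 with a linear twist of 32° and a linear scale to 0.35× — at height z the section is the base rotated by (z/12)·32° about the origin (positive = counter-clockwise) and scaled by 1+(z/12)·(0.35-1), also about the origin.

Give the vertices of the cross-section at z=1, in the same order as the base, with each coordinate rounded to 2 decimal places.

Cross-section at z=1: (-3.74,-1.12) (0.60,-2.81) (4.83,-2.14) (2.27,2.00) (-0.58,2.34)

t = z/height = 1/12 = 0.0833333
s = 1 + (scale-1)·z/height = 1 + (0.35-1)·1/12 = 0.945833
θ = twist·z/height = 32°·1/12 = 2.6667° = 0.046542 rad
cos θ = 0.998917, sin θ = 0.046525 (intermediates below are computed at full precision and shown rounded to 5 d.p.)
v1: (-4,-1) → rotate → (-3.94914,-1.18502) → ×s → (-3.73523,-1.12083) → (-3.74,-1.12)
v2: (0.5,-3) → rotate → (0.63903,-2.97349) → ×s → (0.60442,-2.81242) → (0.60,-2.81)
v3: (5,-2.5) → rotate → (5.11090,-2.26467) → ×s → (4.83406,-2.14200) → (4.83,-2.14)
v4: (2.5,2) → rotate → (2.40424,2.11415) → ×s → (2.27401,1.99963) → (2.27,2.00)
v5: (-0.5,2.5) → rotate → (-0.61577,2.47403) → ×s → (-0.58242,2.34002) → (-0.58,2.34)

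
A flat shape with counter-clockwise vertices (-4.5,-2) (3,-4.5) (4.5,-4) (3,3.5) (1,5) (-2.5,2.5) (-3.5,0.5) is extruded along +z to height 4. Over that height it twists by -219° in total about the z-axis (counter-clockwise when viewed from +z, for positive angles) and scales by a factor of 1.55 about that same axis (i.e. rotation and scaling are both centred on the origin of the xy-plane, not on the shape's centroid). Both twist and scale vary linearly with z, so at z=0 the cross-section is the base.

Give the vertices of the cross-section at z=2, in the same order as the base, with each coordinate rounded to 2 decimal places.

Cross-section at z=2: (-0.49,6.26) (-6.69,-1.69) (-6.72,-3.71) (2.93,-5.10) (5.58,-3.33) (4.07,1.94) (2.09,3.99)

t = z/height = 2/4 = 0.5
s = 1 + (scale-1)·z/height = 1 + (1.55-1)·2/4 = 1.275000
θ = twist·z/height = -219°·2/4 = -109.5000° = -1.911136 rad
cos θ = -0.333807, sin θ = -0.942641 (intermediates below are computed at full precision and shown rounded to 5 d.p.)
v1: (-4.5,-2) → rotate → (-0.38315,4.90950) → ×s → (-0.48852,6.25961) → (-0.49,6.26)
v2: (3,-4.5) → rotate → (-5.24331,-1.32579) → ×s → (-6.68522,-1.69039) → (-6.69,-1.69)
v3: (4.5,-4) → rotate → (-5.27270,-2.90666) → ×s → (-6.72269,-3.70599) → (-6.72,-3.71)
v4: (3,3.5) → rotate → (2.29782,-3.99625) → ×s → (2.92973,-5.09522) → (2.93,-5.10)
v5: (1,5) → rotate → (4.37940,-2.61168) → ×s → (5.58374,-3.32989) → (5.58,-3.33)
v6: (-2.5,2.5) → rotate → (3.19112,1.52209) → ×s → (4.06868,1.94066) → (4.07,1.94)
v7: (-3.5,0.5) → rotate → (1.63964,3.13234) → ×s → (2.09055,3.99374) → (2.09,3.99)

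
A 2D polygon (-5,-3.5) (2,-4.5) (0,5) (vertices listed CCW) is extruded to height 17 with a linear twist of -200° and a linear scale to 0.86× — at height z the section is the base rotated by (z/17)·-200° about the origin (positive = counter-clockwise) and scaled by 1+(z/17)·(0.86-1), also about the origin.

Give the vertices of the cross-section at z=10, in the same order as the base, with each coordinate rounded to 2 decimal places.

Cross-section at z=10: (-0.72,5.55) (-4.51,0.29) (4.06,-2.13)

t = z/height = 10/17 = 0.588235
s = 1 + (scale-1)·z/height = 1 + (0.86-1)·10/17 = 0.917647
θ = twist·z/height = -200°·10/17 = -117.6471° = -2.053329 rad
cos θ = -0.464024, sin θ = -0.885823 (intermediates below are computed at full precision and shown rounded to 5 d.p.)
v1: (-5,-3.5) → rotate → (-0.78026,6.05320) → ×s → (-0.71600,5.55470) → (-0.72,5.55)
v2: (2,-4.5) → rotate → (-4.91425,0.31646) → ×s → (-4.50955,0.29040) → (-4.51,0.29)
v3: (0,5) → rotate → (4.42911,-2.32012) → ×s → (4.06436,-2.12905) → (4.06,-2.13)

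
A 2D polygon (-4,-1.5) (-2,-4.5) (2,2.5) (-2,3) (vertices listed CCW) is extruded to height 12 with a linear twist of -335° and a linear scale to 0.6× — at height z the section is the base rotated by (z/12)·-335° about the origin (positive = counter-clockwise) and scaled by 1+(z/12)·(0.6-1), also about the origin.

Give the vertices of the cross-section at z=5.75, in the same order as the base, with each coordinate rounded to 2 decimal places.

t = z/height = 5.75/12 = 0.479167
s = 1 + (scale-1)·z/height = 1 + (0.6-1)·5.75/12 = 0.808333
θ = twist·z/height = -335°·5.75/12 = -160.5208° = -2.801617 rad
cos θ = -0.942763, sin θ = -0.333464 (intermediates below are computed at full precision and shown rounded to 5 d.p.)
v1: (-4,-1.5) → rotate → (3.27086,2.74800) → ×s → (2.64394,2.22130) → (2.64,2.22)
v2: (-2,-4.5) → rotate → (0.38494,4.90936) → ×s → (0.31116,3.96840) → (0.31,3.97)
v3: (2,2.5) → rotate → (-1.05187,-3.02384) → ×s → (-0.85026,-2.44427) → (-0.85,-2.44)
v4: (-2,3) → rotate → (2.88592,-2.16136) → ×s → (2.33278,-1.74710) → (2.33,-1.75)

Cross-section at z=5.75: (2.64,2.22) (0.31,3.97) (-0.85,-2.44) (2.33,-1.75)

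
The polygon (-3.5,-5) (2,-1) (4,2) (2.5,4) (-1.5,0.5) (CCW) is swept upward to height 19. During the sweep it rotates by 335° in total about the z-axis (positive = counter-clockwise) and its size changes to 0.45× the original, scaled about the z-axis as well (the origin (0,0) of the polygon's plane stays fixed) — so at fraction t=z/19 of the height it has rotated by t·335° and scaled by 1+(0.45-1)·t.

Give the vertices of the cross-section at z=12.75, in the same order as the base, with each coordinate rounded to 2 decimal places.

Cross-section at z=12.75: (-0.66,3.79) (-1.34,-0.44) (-0.90,-2.67) (0.66,-2.90) (0.89,0.44)

t = z/height = 12.75/19 = 0.671053
s = 1 + (scale-1)·z/height = 1 + (0.45-1)·12.75/19 = 0.630921
θ = twist·z/height = 335°·12.75/19 = 224.8026° = 3.923546 rad
cos θ = -0.709538, sin θ = -0.704667 (intermediates below are computed at full precision and shown rounded to 5 d.p.)
v1: (-3.5,-5) → rotate → (-1.03995,6.01403) → ×s → (-0.65613,3.79438) → (-0.66,3.79)
v2: (2,-1) → rotate → (-2.12374,-0.69980) → ×s → (-1.33991,-0.44152) → (-1.34,-0.44)
v3: (4,2) → rotate → (-1.42882,-4.23774) → ×s → (-0.90147,-2.67368) → (-0.90,-2.67)
v4: (2.5,4) → rotate → (1.04482,-4.59982) → ×s → (0.65920,-2.90212) → (0.66,-2.90)
v5: (-1.5,0.5) → rotate → (1.41664,0.70223) → ×s → (0.89379,0.44305) → (0.89,0.44)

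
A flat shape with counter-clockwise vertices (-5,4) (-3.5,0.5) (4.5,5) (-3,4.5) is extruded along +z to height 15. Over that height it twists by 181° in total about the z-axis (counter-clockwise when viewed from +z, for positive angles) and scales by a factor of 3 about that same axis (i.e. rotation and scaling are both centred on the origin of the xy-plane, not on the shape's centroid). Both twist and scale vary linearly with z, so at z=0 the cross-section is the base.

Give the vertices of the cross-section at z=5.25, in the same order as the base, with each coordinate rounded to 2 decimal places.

t = z/height = 5.25/15 = 0.35
s = 1 + (scale-1)·z/height = 1 + (3-1)·5.25/15 = 1.700000
θ = twist·z/height = 181°·5.25/15 = 63.3500° = 1.105666 rad
cos θ = 0.448539, sin θ = 0.893763 (intermediates below are computed at full precision and shown rounded to 5 d.p.)
v1: (-5,4) → rotate → (-5.81775,-2.67466) → ×s → (-9.89017,-4.54692) → (-9.89,-4.55)
v2: (-3.5,0.5) → rotate → (-2.01677,-2.90390) → ×s → (-3.42851,-4.93663) → (-3.43,-4.94)
v3: (4.5,5) → rotate → (-2.45039,6.26463) → ×s → (-4.16566,10.64987) → (-4.17,10.65)
v4: (-3,4.5) → rotate → (-5.36755,-0.66286) → ×s → (-9.12484,-1.12687) → (-9.12,-1.13)

Cross-section at z=5.25: (-9.89,-4.55) (-3.43,-4.94) (-4.17,10.65) (-9.12,-1.13)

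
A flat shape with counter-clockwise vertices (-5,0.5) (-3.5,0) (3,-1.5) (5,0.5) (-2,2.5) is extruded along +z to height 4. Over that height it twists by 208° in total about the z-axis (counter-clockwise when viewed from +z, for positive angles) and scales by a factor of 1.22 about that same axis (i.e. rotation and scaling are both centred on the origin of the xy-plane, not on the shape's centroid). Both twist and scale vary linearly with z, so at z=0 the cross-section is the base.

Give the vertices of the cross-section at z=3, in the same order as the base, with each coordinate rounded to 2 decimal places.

t = z/height = 3/4 = 0.75
s = 1 + (scale-1)·z/height = 1 + (1.22-1)·3/4 = 1.165000
θ = twist·z/height = 208°·3/4 = 156.0000° = 2.722714 rad
cos θ = -0.913545, sin θ = 0.406737 (intermediates below are computed at full precision and shown rounded to 5 d.p.)
v1: (-5,0.5) → rotate → (4.36436,-2.49046) → ×s → (5.08448,-2.90138) → (5.08,-2.90)
v2: (-3.5,0) → rotate → (3.19741,-1.42358) → ×s → (3.72498,-1.65847) → (3.72,-1.66)
v3: (3,-1.5) → rotate → (-2.13053,2.59053) → ×s → (-2.48207,3.01797) → (-2.48,3.02)
v4: (5,0.5) → rotate → (-4.77110,1.57691) → ×s → (-5.55833,1.83710) → (-5.56,1.84)
v5: (-2,2.5) → rotate → (0.81025,-3.09734) → ×s → (0.94394,-3.60840) → (0.94,-3.61)

Cross-section at z=3: (5.08,-2.90) (3.72,-1.66) (-2.48,3.02) (-5.56,1.84) (0.94,-3.61)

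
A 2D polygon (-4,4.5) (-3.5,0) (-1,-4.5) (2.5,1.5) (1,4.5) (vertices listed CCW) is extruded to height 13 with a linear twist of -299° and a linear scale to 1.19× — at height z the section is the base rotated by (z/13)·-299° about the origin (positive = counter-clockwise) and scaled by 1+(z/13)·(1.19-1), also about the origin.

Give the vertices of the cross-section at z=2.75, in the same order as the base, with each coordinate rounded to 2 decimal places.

t = z/height = 2.75/13 = 0.211538
s = 1 + (scale-1)·z/height = 1 + (1.19-1)·2.75/13 = 1.040192
θ = twist·z/height = -299°·2.75/13 = -63.2500° = -1.103921 rad
cos θ = 0.450098, sin θ = -0.892979 (intermediates below are computed at full precision and shown rounded to 5 d.p.)
v1: (-4,4.5) → rotate → (2.21801,5.59736) → ×s → (2.30716,5.82233) → (2.31,5.82)
v2: (-3.5,0) → rotate → (-1.57534,3.12543) → ×s → (-1.63866,3.25104) → (-1.64,3.25)
v3: (-1,-4.5) → rotate → (-4.46850,-1.13246) → ×s → (-4.64810,-1.17798) → (-4.65,-1.18)
v4: (2.5,1.5) → rotate → (2.46471,-1.55730) → ×s → (2.56378,-1.61989) → (2.56,-1.62)
v5: (1,4.5) → rotate → (4.46850,1.13246) → ×s → (4.64810,1.17798) → (4.65,1.18)

Cross-section at z=2.75: (2.31,5.82) (-1.64,3.25) (-4.65,-1.18) (2.56,-1.62) (4.65,1.18)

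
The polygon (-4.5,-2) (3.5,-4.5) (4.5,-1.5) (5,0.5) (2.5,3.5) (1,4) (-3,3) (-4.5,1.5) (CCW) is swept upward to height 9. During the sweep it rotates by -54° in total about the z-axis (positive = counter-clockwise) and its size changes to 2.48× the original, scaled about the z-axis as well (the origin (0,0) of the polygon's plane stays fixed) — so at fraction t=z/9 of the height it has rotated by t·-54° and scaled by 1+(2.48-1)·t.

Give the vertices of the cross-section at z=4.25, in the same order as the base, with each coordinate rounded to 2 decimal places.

Cross-section at z=4.25: (-8.36,0.22) (2.08,-9.46) (5.80,-5.59) (8.03,-2.89) (6.39,3.54) (4.46,5.40) (-2.41,6.79) (-5.80,5.59)

t = z/height = 4.25/9 = 0.472222
s = 1 + (scale-1)·z/height = 1 + (2.48-1)·4.25/9 = 1.698889
θ = twist·z/height = -54°·4.25/9 = -25.5000° = -0.445059 rad
cos θ = 0.902585, sin θ = -0.430511 (intermediates below are computed at full precision and shown rounded to 5 d.p.)
v1: (-4.5,-2) → rotate → (-4.92266,0.13213) → ×s → (-8.36305,0.22447) → (-8.36,0.22)
v2: (3.5,-4.5) → rotate → (1.22175,-5.56842) → ×s → (2.07562,-9.46013) → (2.08,-9.46)
v3: (4.5,-1.5) → rotate → (3.41587,-3.29118) → ×s → (5.80318,-5.59135) → (5.80,-5.59)
v4: (5,0.5) → rotate → (4.72818,-1.70126) → ×s → (8.03266,-2.89026) → (8.03,-2.89)
v5: (2.5,3.5) → rotate → (3.76325,2.08277) → ×s → (6.39335,3.53840) → (6.39,3.54)
v6: (1,4) → rotate → (2.62463,3.17983) → ×s → (4.45895,5.40218) → (4.46,5.40)
v7: (-3,3) → rotate → (-1.41622,3.99929) → ×s → (-2.40600,6.79435) → (-2.41,6.79)
v8: (-4.5,1.5) → rotate → (-3.41587,3.29118) → ×s → (-5.80318,5.59135) → (-5.80,5.59)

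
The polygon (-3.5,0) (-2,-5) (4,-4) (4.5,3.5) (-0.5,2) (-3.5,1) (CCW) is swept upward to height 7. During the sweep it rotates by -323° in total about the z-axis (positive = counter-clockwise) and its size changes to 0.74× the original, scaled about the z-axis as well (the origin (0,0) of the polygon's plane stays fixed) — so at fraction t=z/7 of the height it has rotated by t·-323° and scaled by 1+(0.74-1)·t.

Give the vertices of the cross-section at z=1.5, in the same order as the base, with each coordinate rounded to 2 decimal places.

t = z/height = 1.5/7 = 0.214286
s = 1 + (scale-1)·z/height = 1 + (0.74-1)·1.5/7 = 0.944286
θ = twist·z/height = -323°·1.5/7 = -69.2143° = -1.208017 rad
cos θ = 0.354874, sin θ = -0.934914 (intermediates below are computed at full precision and shown rounded to 5 d.p.)
v1: (-3.5,0) → rotate → (-1.24206,3.27220) → ×s → (-1.17286,3.08989) → (-1.17,3.09)
v2: (-2,-5) → rotate → (-5.38432,0.09546) → ×s → (-5.08434,0.09014) → (-5.08,0.09)
v3: (4,-4) → rotate → (-2.32016,-5.15915) → ×s → (-2.19090,-4.87171) → (-2.19,-4.87)
v4: (4.5,3.5) → rotate → (4.86913,-2.96506) → ×s → (4.59785,-2.79986) → (4.60,-2.80)
v5: (-0.5,2) → rotate → (1.69239,1.17720) → ×s → (1.59810,1.11162) → (1.60,1.11)
v6: (-3.5,1) → rotate → (-0.30714,3.62707) → ×s → (-0.29003,3.42499) → (-0.29,3.42)

Cross-section at z=1.5: (-1.17,3.09) (-5.08,0.09) (-2.19,-4.87) (4.60,-2.80) (1.60,1.11) (-0.29,3.42)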